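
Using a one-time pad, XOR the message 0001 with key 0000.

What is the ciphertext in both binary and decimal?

Step 1: Write out the XOR operation bit by bit:
  Message: 0001
  Key:     0000
  XOR:     0001
Step 2: Convert to decimal: 0001 = 1.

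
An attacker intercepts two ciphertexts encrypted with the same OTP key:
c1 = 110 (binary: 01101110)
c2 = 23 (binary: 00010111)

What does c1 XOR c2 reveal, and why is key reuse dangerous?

Step 1: c1 XOR c2 = (m1 XOR k) XOR (m2 XOR k).
Step 2: By XOR associativity/commutativity: = m1 XOR m2 XOR k XOR k = m1 XOR m2.
Step 3: 01101110 XOR 00010111 = 01111001 = 121.
Step 4: The key cancels out! An attacker learns m1 XOR m2 = 121, revealing the relationship between plaintexts.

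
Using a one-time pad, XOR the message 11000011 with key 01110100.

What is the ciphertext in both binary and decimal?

Step 1: Write out the XOR operation bit by bit:
  Message: 11000011
  Key:     01110100
  XOR:     10110111
Step 2: Convert to decimal: 10110111 = 183.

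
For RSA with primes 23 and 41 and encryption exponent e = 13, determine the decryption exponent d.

Step 1: n = 23 * 41 = 943.
Step 2: phi(n) = 22 * 40 = 880.
Step 3: Find d such that 13 * d = 1 (mod 880).
Step 4: d = 13^(-1) mod 880 = 677.
Verification: 13 * 677 = 8801 = 10 * 880 + 1.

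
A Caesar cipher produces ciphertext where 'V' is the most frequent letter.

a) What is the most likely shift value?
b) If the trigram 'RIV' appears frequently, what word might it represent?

Step 1: In English, 'E' is the most frequent letter (12.7%).
Step 2: The most frequent ciphertext letter is 'V' (position 21).
Step 3: Shift = (21 - 4) mod 26 = 17.
Step 4: Decrypt 'RIV' by shifting back 17:
  R -> A
  I -> R
  V -> E
Step 5: 'RIV' decrypts to 'ARE'.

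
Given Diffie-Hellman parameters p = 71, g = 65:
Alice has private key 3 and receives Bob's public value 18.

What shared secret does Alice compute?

Step 1: s = B^a mod p = 18^3 mod 71.
  18^1 mod 71 = 18
  18^2 mod 71 = (18 * 18) mod 71 = 40
  18^3 mod 71 = (40 * 18) mod 71 = 10
Result: shared secret = 10.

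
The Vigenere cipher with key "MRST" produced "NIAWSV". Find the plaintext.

Step 1: Extend key: MRSTMR
Step 2: Decrypt each letter (c - k) mod 26:
  N(13) - M(12) = (13-12) mod 26 = 1 = B
  I(8) - R(17) = (8-17) mod 26 = 17 = R
  A(0) - S(18) = (0-18) mod 26 = 8 = I
  W(22) - T(19) = (22-19) mod 26 = 3 = D
  S(18) - M(12) = (18-12) mod 26 = 6 = G
  V(21) - R(17) = (21-17) mod 26 = 4 = E
Plaintext: BRIDGE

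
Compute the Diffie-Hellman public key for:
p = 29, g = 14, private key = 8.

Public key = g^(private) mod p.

Step 1: A = g^a mod p = 14^8 mod 29.
  14^1 mod 29 = 14
  14^2 mod 29 = (14 * 14) mod 29 = 22
  14^3 mod 29 = (22 * 14) mod 29 = 18
  14^4 mod 29 = (18 * 14) mod 29 = 20
  14^5 mod 29 = (20 * 14) mod 29 = 19
  14^6 mod 29 = (19 * 14) mod 29 = 5
  14^7 mod 29 = (5 * 14) mod 29 = 12
  14^8 mod 29 = (12 * 14) mod 29 = 23
Result: A = 23.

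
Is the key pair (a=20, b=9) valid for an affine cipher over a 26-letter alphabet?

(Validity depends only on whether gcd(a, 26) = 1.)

Step 1: Compute gcd(20, 26).
Step 2: gcd(20, 26) = 2.
Since gcd = 2 != 1, 20 shares a common factor with 26, so it cannot be used.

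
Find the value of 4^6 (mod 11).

Step 1: Compute 4^6 mod 11 step by step, reducing modulo 11 at each step.
  4^1 mod 11 = 4
  4^2 mod 11 = (4 * 4) mod 11 = 5
  4^3 mod 11 = (5 * 4) mod 11 = 9
  4^4 mod 11 = (9 * 4) mod 11 = 3
  4^5 mod 11 = (3 * 4) mod 11 = 1
  4^6 mod 11 = (1 * 4) mod 11 = 4
Step 2: Result = 4.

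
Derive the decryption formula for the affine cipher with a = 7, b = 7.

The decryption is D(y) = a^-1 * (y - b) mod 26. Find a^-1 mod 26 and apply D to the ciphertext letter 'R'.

Step 1: Find a^-1, the modular inverse of 7 mod 26.
Step 2: We need 7 * a^-1 = 1 (mod 26).
Step 3: 7 * 15 = 105 = 4 * 26 + 1, so a^-1 = 15.
Step 4: D(y) = 15(y - 7) mod 26.
Step 5: Apply to 'R' (y = 17): D(17) = 15 * (17 - 7) mod 26 = 15 * 10 mod 26 = 20 -> 'U'.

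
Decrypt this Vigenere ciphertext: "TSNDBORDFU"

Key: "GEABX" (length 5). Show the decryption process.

Step 1: Key 'GEABX' has length 5. Extended key: GEABXGEABX
Step 2: Decrypt each position:
  T(19) - G(6) = 13 = N
  S(18) - E(4) = 14 = O
  N(13) - A(0) = 13 = N
  D(3) - B(1) = 2 = C
  B(1) - X(23) = 4 = E
  O(14) - G(6) = 8 = I
  R(17) - E(4) = 13 = N
  D(3) - A(0) = 3 = D
  F(5) - B(1) = 4 = E
  U(20) - X(23) = 23 = X
Plaintext: NONCEINDEX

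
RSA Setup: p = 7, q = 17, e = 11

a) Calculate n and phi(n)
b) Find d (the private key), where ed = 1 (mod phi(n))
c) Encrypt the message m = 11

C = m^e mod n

Step 1: n = 7 * 17 = 119.
Step 2: phi(n) = (7-1)(17-1) = 6 * 16 = 96.
Step 3: Find d = 11^(-1) mod 96 = 35.
  Verify: 11 * 35 = 385 = 1 (mod 96).
Step 4: C = 11^11 mod 119 = 114.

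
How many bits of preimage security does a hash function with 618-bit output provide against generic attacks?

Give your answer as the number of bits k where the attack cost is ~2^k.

Step 1: The hash has a 618-bit output.
Step 2: Preimage resistance means: given a digest h(x), it should be infeasible to find any input that hashes to it.
With a 618-bit output there are 2^618 possible digests, so a generic brute-force preimage search costs about 2^618 evaluations.
Step 3: Security level = 618 bits.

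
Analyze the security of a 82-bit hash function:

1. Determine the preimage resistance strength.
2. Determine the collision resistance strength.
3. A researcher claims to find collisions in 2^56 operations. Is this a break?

Step 1: Preimage resistance requires brute-force of 2^82 operations.
Step 2: Collision resistance (birthday bound) = 2^(82/2) = 2^41.
Step 3: The claimed attack costs 2^56 operations.
Step 4: Since 2^56 >= 2^41, the claimed attack is no faster than the generic birthday attack, so this does not break collision resistance.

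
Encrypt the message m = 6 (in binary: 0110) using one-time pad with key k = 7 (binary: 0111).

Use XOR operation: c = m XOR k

Step 1: Write out the XOR operation bit by bit:
  Message: 0110
  Key:     0111
  XOR:     0001
Step 2: Convert to decimal: 0001 = 1.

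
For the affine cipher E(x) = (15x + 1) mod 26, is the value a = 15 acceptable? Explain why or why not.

Step 1: Compute gcd(15, 26).
Step 2: gcd(15, 26) = 1.
Since gcd = 1, 15 is coprime with 26, so it is a valid key.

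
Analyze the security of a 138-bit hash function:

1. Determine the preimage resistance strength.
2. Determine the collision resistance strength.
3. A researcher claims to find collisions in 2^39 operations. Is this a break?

Step 1: Preimage resistance requires brute-force of 2^138 operations.
Step 2: Collision resistance (birthday bound) = 2^(138/2) = 2^69.
Step 3: The claimed attack costs 2^39 operations.
Step 4: Since 2^39 < 2^69, the claimed attack beats the generic birthday bound, so collision resistance is broken.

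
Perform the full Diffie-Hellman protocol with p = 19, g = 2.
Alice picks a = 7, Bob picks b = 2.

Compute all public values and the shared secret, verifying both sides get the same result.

Step 1: A = g^a mod p = 2^7 mod 19 = 14.
Step 2: B = g^b mod p = 2^2 mod 19 = 4.
Step 3: Alice computes s = B^a mod p = 4^7 mod 19 = 6.
Step 4: Bob computes s = A^b mod p = 14^2 mod 19 = 6.
Both sides agree: shared secret = 6.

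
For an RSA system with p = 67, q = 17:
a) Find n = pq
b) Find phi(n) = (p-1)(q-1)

Step 1: n = p * q = 67 * 17 = 1139.
Step 2: phi(n) = (p-1)(q-1) = 66 * 16 = 1056.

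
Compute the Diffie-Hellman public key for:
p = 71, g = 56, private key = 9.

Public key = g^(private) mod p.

Step 1: A = g^a mod p = 56^9 mod 71.
  56^1 mod 71 = 56
  56^2 mod 71 = (56 * 56) mod 71 = 12
  56^3 mod 71 = (12 * 56) mod 71 = 33
  56^4 mod 71 = (33 * 56) mod 71 = 2
  56^5 mod 71 = (2 * 56) mod 71 = 41
  56^6 mod 71 = (41 * 56) mod 71 = 24
  56^7 mod 71 = (24 * 56) mod 71 = 66
  56^8 mod 71 = (66 * 56) mod 71 = 4
  56^9 mod 71 = (4 * 56) mod 71 = 11
Result: A = 11.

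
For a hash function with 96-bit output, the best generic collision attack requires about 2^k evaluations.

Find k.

Step 1: The hash has a 96-bit output.
Step 2: Collision resistance means it should be infeasible to find any x != y with h(x) = h(y).
By the birthday bound, a generic collision search succeeds after about sqrt(2^96) = 2^(96/2) = 2^48 evaluations.
Step 3: Security level = 48 bits.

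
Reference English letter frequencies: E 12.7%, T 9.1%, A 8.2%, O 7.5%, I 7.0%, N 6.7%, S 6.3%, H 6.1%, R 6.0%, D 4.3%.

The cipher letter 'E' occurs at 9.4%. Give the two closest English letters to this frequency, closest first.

Step 1: Observed frequency of 'E' is 9.4%.
Step 2: Compute distances to each reference frequency and sort:
  T (9.1%): difference = 0.3% <-- BEST
  A (8.2%): difference = 1.2% <-- RUNNER-UP
  O (7.5%): difference = 1.9%
  I (7.0%): difference = 2.4%
  N (6.7%): difference = 2.7%
Step 3: Most likely is 'T' (9.1%, diff 0.3%); second most likely is 'A' (8.2%, diff 1.2%).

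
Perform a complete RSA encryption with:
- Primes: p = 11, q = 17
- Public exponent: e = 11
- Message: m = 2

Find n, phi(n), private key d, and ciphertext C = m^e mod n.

Step 1: n = 11 * 17 = 187.
Step 2: phi(n) = (11-1)(17-1) = 10 * 16 = 160.
Step 3: Find d = 11^(-1) mod 160 = 131.
  Verify: 11 * 131 = 1441 = 1 (mod 160).
Step 4: C = 2^11 mod 187 = 178.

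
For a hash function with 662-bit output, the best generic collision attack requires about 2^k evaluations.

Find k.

Step 1: The hash has a 662-bit output.
Step 2: Collision resistance means it should be infeasible to find any x != y with h(x) = h(y).
By the birthday bound, a generic collision search succeeds after about sqrt(2^662) = 2^(662/2) = 2^331 evaluations.
Step 3: Security level = 331 bits.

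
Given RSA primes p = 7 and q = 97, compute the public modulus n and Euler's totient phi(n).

Step 1: n = p * q = 7 * 97 = 679.
Step 2: phi(n) = (p-1)(q-1) = 6 * 96 = 576.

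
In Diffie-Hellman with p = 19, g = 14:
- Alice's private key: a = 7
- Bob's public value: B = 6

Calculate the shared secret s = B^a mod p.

Step 1: s = B^a mod p = 6^7 mod 19.
  6^1 mod 19 = 6
  6^2 mod 19 = (6 * 6) mod 19 = 17
  6^3 mod 19 = (17 * 6) mod 19 = 7
  6^4 mod 19 = (7 * 6) mod 19 = 4
  6^5 mod 19 = (4 * 6) mod 19 = 5
  6^6 mod 19 = (5 * 6) mod 19 = 11
  6^7 mod 19 = (11 * 6) mod 19 = 9
Result: shared secret = 9.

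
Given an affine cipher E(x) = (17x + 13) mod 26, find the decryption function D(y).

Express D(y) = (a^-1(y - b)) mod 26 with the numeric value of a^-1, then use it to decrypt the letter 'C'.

Step 1: Find a^-1, the modular inverse of 17 mod 26.
Step 2: We need 17 * a^-1 = 1 (mod 26).
Step 3: 17 * 23 = 391 = 15 * 26 + 1, so a^-1 = 23.
Step 4: D(y) = 23(y - 13) mod 26.
Step 5: Apply to 'C' (y = 2): D(2) = 23 * (2 - 13) mod 26 = 23 * -11 mod 26 = 7 -> 'H'.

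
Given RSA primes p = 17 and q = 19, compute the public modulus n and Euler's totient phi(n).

Step 1: n = p * q = 17 * 19 = 323.
Step 2: phi(n) = (p-1)(q-1) = 16 * 18 = 288.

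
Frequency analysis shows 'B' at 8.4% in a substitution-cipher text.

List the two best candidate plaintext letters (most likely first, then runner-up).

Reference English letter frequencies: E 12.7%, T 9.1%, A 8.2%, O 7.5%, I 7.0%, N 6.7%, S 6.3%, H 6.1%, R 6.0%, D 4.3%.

Step 1: Observed frequency of 'B' is 8.4%.
Step 2: Compute distances to each reference frequency and sort:
  A (8.2%): difference = 0.2% <-- BEST
  T (9.1%): difference = 0.7% <-- RUNNER-UP
  O (7.5%): difference = 0.9%
  I (7.0%): difference = 1.4%
  N (6.7%): difference = 1.7%
Step 3: Most likely is 'A' (8.2%, diff 0.2%); second most likely is 'T' (9.1%, diff 0.7%).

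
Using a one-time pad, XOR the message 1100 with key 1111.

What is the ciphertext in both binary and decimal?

Step 1: Write out the XOR operation bit by bit:
  Message: 1100
  Key:     1111
  XOR:     0011
Step 2: Convert to decimal: 0011 = 3.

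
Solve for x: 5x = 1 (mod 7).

Step 1: We need x such that 5 * x = 1 (mod 7).
Step 2: Using the extended Euclidean algorithm or trial:
  5 * 3 = 15 = 2 * 7 + 1.
Step 3: Since 15 mod 7 = 1, the inverse is x = 3.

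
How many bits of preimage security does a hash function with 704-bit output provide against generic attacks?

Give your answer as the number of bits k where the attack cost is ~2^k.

Step 1: The hash has a 704-bit output.
Step 2: Preimage resistance means: given a digest h(x), it should be infeasible to find any input that hashes to it.
With a 704-bit output there are 2^704 possible digests, so a generic brute-force preimage search costs about 2^704 evaluations.
Step 3: Security level = 704 bits.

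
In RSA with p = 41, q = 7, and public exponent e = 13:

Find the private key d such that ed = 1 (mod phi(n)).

Step 1: n = 41 * 7 = 287.
Step 2: phi(n) = 40 * 6 = 240.
Step 3: Find d such that 13 * d = 1 (mod 240).
Step 4: d = 13^(-1) mod 240 = 37.
Verification: 13 * 37 = 481 = 2 * 240 + 1.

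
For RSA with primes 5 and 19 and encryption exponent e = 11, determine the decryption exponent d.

Step 1: n = 5 * 19 = 95.
Step 2: phi(n) = 4 * 18 = 72.
Step 3: Find d such that 11 * d = 1 (mod 72).
Step 4: d = 11^(-1) mod 72 = 59.
Verification: 11 * 59 = 649 = 9 * 72 + 1.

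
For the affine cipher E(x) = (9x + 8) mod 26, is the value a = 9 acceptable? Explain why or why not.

Step 1: Compute gcd(9, 26).
Step 2: gcd(9, 26) = 1.
Since gcd = 1, 9 is coprime with 26, so it is a valid key.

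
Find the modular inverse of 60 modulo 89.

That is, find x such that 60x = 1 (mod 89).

Step 1: We need x such that 60 * x = 1 (mod 89).
Step 2: Using the extended Euclidean algorithm or trial:
  60 * 46 = 2760 = 31 * 89 + 1.
Step 3: Since 2760 mod 89 = 1, the inverse is x = 46.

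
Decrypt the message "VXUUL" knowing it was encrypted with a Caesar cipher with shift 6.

Step 1: Reverse the shift by subtracting 6 from each letter position.
  V (position 21) -> position (21-6) mod 26 = 15 -> P
  X (position 23) -> position (23-6) mod 26 = 17 -> R
  U (position 20) -> position (20-6) mod 26 = 14 -> O
  U (position 20) -> position (20-6) mod 26 = 14 -> O
  L (position 11) -> position (11-6) mod 26 = 5 -> F
Decrypted message: PROOF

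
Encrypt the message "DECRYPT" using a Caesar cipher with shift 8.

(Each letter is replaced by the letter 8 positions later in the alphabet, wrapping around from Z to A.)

Step 1: For each letter, shift forward by 8 positions (mod 26).
  D (position 3) -> position (3+8) mod 26 = 11 -> L
  E (position 4) -> position (4+8) mod 26 = 12 -> M
  C (position 2) -> position (2+8) mod 26 = 10 -> K
  R (position 17) -> position (17+8) mod 26 = 25 -> Z
  Y (position 24) -> position (24+8) mod 26 = 6 -> G
  P (position 15) -> position (15+8) mod 26 = 23 -> X
  T (position 19) -> position (19+8) mod 26 = 1 -> B
Result: LMKZGXB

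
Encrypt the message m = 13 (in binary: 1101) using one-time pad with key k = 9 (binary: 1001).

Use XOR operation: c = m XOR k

Step 1: Write out the XOR operation bit by bit:
  Message: 1101
  Key:     1001
  XOR:     0100
Step 2: Convert to decimal: 0100 = 4.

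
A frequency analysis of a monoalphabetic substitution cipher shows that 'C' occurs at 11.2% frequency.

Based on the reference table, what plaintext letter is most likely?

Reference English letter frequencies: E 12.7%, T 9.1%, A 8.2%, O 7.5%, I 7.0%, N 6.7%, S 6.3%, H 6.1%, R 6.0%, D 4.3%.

Step 1: The observed frequency is 11.2%.
Step 2: Compare with English frequencies:
  E: 12.7% (difference: 1.5%) <-- closest
  T: 9.1% (difference: 2.1%)
  A: 8.2% (difference: 3.0%)
  O: 7.5% (difference: 3.7%)
  I: 7.0% (difference: 4.2%)
  N: 6.7% (difference: 4.5%)
  S: 6.3% (difference: 4.9%)
  H: 6.1% (difference: 5.1%)
  R: 6.0% (difference: 5.2%)
  D: 4.3% (difference: 6.9%)
Step 3: 'C' most likely represents 'E' (frequency 12.7%).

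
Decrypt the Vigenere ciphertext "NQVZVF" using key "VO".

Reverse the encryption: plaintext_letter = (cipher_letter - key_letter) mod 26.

Step 1: Extend key: VOVOVO
Step 2: Decrypt each letter (c - k) mod 26:
  N(13) - V(21) = (13-21) mod 26 = 18 = S
  Q(16) - O(14) = (16-14) mod 26 = 2 = C
  V(21) - V(21) = (21-21) mod 26 = 0 = A
  Z(25) - O(14) = (25-14) mod 26 = 11 = L
  V(21) - V(21) = (21-21) mod 26 = 0 = A
  F(5) - O(14) = (5-14) mod 26 = 17 = R
Plaintext: SCALAR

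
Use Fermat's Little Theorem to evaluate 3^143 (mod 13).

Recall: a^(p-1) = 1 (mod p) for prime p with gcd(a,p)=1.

Step 1: Since 13 is prime, by Fermat's Little Theorem: 3^12 = 1 (mod 13).
Step 2: Reduce exponent: 143 mod 12 = 11.
Step 3: So 3^143 = 3^11 (mod 13).
Step 4: 3^11 mod 13 = 9.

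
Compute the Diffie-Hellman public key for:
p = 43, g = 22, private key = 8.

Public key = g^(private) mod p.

Step 1: A = g^a mod p = 22^8 mod 43.
  22^1 mod 43 = 22
  22^2 mod 43 = (22 * 22) mod 43 = 11
  22^3 mod 43 = (11 * 22) mod 43 = 27
  22^4 mod 43 = (27 * 22) mod 43 = 35
  22^5 mod 43 = (35 * 22) mod 43 = 39
  22^6 mod 43 = (39 * 22) mod 43 = 41
  22^7 mod 43 = (41 * 22) mod 43 = 42
  22^8 mod 43 = (42 * 22) mod 43 = 21
Result: A = 21.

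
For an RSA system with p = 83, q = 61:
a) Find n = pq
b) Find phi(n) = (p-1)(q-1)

Step 1: n = p * q = 83 * 61 = 5063.
Step 2: phi(n) = (p-1)(q-1) = 82 * 60 = 4920.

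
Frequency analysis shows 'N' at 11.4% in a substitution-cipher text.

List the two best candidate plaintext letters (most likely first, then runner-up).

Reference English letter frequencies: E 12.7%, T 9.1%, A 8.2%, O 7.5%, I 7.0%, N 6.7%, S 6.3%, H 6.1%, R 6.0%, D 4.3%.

Step 1: Observed frequency of 'N' is 11.4%.
Step 2: Compute distances to each reference frequency and sort:
  E (12.7%): difference = 1.3% <-- BEST
  T (9.1%): difference = 2.3% <-- RUNNER-UP
  A (8.2%): difference = 3.2%
  O (7.5%): difference = 3.9%
  I (7.0%): difference = 4.4%
Step 3: Most likely is 'E' (12.7%, diff 1.3%); second most likely is 'T' (9.1%, diff 2.3%).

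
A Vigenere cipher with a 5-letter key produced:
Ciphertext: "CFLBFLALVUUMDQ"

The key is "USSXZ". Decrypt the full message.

Step 1: Key 'USSXZ' has length 5. Extended key: USSXZUSSXZUSSX
Step 2: Decrypt each position:
  C(2) - U(20) = 8 = I
  F(5) - S(18) = 13 = N
  L(11) - S(18) = 19 = T
  B(1) - X(23) = 4 = E
  F(5) - Z(25) = 6 = G
  L(11) - U(20) = 17 = R
  A(0) - S(18) = 8 = I
  L(11) - S(18) = 19 = T
  V(21) - X(23) = 24 = Y
  U(20) - Z(25) = 21 = V
  U(20) - U(20) = 0 = A
  M(12) - S(18) = 20 = U
  D(3) - S(18) = 11 = L
  Q(16) - X(23) = 19 = T
Plaintext: INTEGRITYVAULT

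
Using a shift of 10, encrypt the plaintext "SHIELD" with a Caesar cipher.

Step 1: For each letter, shift forward by 10 positions (mod 26).
  S (position 18) -> position (18+10) mod 26 = 2 -> C
  H (position 7) -> position (7+10) mod 26 = 17 -> R
  I (position 8) -> position (8+10) mod 26 = 18 -> S
  E (position 4) -> position (4+10) mod 26 = 14 -> O
  L (position 11) -> position (11+10) mod 26 = 21 -> V
  D (position 3) -> position (3+10) mod 26 = 13 -> N
Result: CRSOVN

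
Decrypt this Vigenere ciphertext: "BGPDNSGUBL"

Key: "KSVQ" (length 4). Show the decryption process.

Step 1: Key 'KSVQ' has length 4. Extended key: KSVQKSVQKS
Step 2: Decrypt each position:
  B(1) - K(10) = 17 = R
  G(6) - S(18) = 14 = O
  P(15) - V(21) = 20 = U
  D(3) - Q(16) = 13 = N
  N(13) - K(10) = 3 = D
  S(18) - S(18) = 0 = A
  G(6) - V(21) = 11 = L
  U(20) - Q(16) = 4 = E
  B(1) - K(10) = 17 = R
  L(11) - S(18) = 19 = T
Plaintext: ROUNDALERT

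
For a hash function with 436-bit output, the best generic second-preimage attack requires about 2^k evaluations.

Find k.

Step 1: The hash has a 436-bit output.
Step 2: Second-preimage resistance means: given a specific input x, it should be infeasible to find a different y with h(y) = h(x).
With a 436-bit output, a generic search for a second preimage costs about 2^436 evaluations (each trial matches the fixed target with probability 2^-436).
Step 3: Security level = 436 bits.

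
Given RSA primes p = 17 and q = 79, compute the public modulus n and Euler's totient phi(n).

Step 1: n = p * q = 17 * 79 = 1343.
Step 2: phi(n) = (p-1)(q-1) = 16 * 78 = 1248.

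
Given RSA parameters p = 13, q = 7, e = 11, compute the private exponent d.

Step 1: n = 13 * 7 = 91.
Step 2: phi(n) = 12 * 6 = 72.
Step 3: Find d such that 11 * d = 1 (mod 72).
Step 4: d = 11^(-1) mod 72 = 59.
Verification: 11 * 59 = 649 = 9 * 72 + 1.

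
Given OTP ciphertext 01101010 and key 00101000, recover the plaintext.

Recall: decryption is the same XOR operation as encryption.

Step 1: XOR ciphertext with key:
  Ciphertext: 01101010
  Key:        00101000
  XOR:        01000010
Step 2: Plaintext = 01000010 = 66 in decimal.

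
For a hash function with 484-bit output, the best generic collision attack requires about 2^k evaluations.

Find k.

Step 1: The hash has a 484-bit output.
Step 2: Collision resistance means it should be infeasible to find any x != y with h(x) = h(y).
By the birthday bound, a generic collision search succeeds after about sqrt(2^484) = 2^(484/2) = 2^242 evaluations.
Step 3: Security level = 242 bits.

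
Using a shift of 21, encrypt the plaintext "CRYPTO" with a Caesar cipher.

Step 1: For each letter, shift forward by 21 positions (mod 26).
  C (position 2) -> position (2+21) mod 26 = 23 -> X
  R (position 17) -> position (17+21) mod 26 = 12 -> M
  Y (position 24) -> position (24+21) mod 26 = 19 -> T
  P (position 15) -> position (15+21) mod 26 = 10 -> K
  T (position 19) -> position (19+21) mod 26 = 14 -> O
  O (position 14) -> position (14+21) mod 26 = 9 -> J
Result: XMTKOJ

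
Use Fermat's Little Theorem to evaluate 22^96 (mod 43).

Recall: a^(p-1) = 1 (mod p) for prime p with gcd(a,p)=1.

Step 1: Since 43 is prime, by Fermat's Little Theorem: 22^42 = 1 (mod 43).
Step 2: Reduce exponent: 96 mod 42 = 12.
Step 3: So 22^96 = 22^12 (mod 43).
Step 4: 22^12 mod 43 = 4.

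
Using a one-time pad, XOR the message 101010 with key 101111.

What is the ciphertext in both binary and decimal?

Step 1: Write out the XOR operation bit by bit:
  Message: 101010
  Key:     101111
  XOR:     000101
Step 2: Convert to decimal: 000101 = 5.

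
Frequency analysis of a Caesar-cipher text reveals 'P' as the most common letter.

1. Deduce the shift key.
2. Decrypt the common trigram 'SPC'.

Step 1: In English, 'E' is the most frequent letter (12.7%).
Step 2: The most frequent ciphertext letter is 'P' (position 15).
Step 3: Shift = (15 - 4) mod 26 = 11.
Step 4: Decrypt 'SPC' by shifting back 11:
  S -> H
  P -> E
  C -> R
Step 5: 'SPC' decrypts to 'HER'.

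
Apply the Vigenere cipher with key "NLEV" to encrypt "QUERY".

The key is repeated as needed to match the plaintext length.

Step 1: Repeat key to match plaintext length:
  Plaintext: QUERY
  Key:       NLEVN
Step 2: Encrypt each letter:
  Q(16) + N(13) = (16+13) mod 26 = 3 = D
  U(20) + L(11) = (20+11) mod 26 = 5 = F
  E(4) + E(4) = (4+4) mod 26 = 8 = I
  R(17) + V(21) = (17+21) mod 26 = 12 = M
  Y(24) + N(13) = (24+13) mod 26 = 11 = L
Ciphertext: DFIML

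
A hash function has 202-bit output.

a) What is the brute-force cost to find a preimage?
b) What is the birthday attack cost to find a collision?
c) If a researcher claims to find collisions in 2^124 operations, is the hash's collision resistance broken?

Step 1: Preimage resistance requires brute-force of 2^202 operations.
Step 2: Collision resistance (birthday bound) = 2^(202/2) = 2^101.
Step 3: The claimed attack costs 2^124 operations.
Step 4: Since 2^124 >= 2^101, the claimed attack is no faster than the generic birthday attack, so this does not break collision resistance.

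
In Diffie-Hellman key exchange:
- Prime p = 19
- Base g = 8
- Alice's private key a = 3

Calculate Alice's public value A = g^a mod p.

Step 1: A = g^a mod p = 8^3 mod 19.
  8^1 mod 19 = 8
  8^2 mod 19 = (8 * 8) mod 19 = 7
  8^3 mod 19 = (7 * 8) mod 19 = 18
Result: A = 18.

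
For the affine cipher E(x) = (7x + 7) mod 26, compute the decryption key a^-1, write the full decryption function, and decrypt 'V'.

Step 1: Find a^-1, the modular inverse of 7 mod 26.
Step 2: We need 7 * a^-1 = 1 (mod 26).
Step 3: 7 * 15 = 105 = 4 * 26 + 1, so a^-1 = 15.
Step 4: D(y) = 15(y - 7) mod 26.
Step 5: Apply to 'V' (y = 21): D(21) = 15 * (21 - 7) mod 26 = 15 * 14 mod 26 = 2 -> 'C'.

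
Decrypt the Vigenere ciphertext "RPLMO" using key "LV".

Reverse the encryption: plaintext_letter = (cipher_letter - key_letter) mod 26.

Step 1: Extend key: LVLVL
Step 2: Decrypt each letter (c - k) mod 26:
  R(17) - L(11) = (17-11) mod 26 = 6 = G
  P(15) - V(21) = (15-21) mod 26 = 20 = U
  L(11) - L(11) = (11-11) mod 26 = 0 = A
  M(12) - V(21) = (12-21) mod 26 = 17 = R
  O(14) - L(11) = (14-11) mod 26 = 3 = D
Plaintext: GUARD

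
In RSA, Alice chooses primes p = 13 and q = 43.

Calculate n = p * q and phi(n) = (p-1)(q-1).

Step 1: n = p * q = 13 * 43 = 559.
Step 2: phi(n) = (p-1)(q-1) = 12 * 42 = 504.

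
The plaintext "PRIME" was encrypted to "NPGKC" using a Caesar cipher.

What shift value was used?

Step 1: Compare first letters: P (position 15) -> N (position 13).
Step 2: Shift = (13 - 15) mod 26 = 24.
The shift value is 24.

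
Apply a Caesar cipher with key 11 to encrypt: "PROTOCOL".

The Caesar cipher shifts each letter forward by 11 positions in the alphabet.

Step 1: For each letter, shift forward by 11 positions (mod 26).
  P (position 15) -> position (15+11) mod 26 = 0 -> A
  R (position 17) -> position (17+11) mod 26 = 2 -> C
  O (position 14) -> position (14+11) mod 26 = 25 -> Z
  T (position 19) -> position (19+11) mod 26 = 4 -> E
  O (position 14) -> position (14+11) mod 26 = 25 -> Z
  C (position 2) -> position (2+11) mod 26 = 13 -> N
  O (position 14) -> position (14+11) mod 26 = 25 -> Z
  L (position 11) -> position (11+11) mod 26 = 22 -> W
Result: ACZEZNZW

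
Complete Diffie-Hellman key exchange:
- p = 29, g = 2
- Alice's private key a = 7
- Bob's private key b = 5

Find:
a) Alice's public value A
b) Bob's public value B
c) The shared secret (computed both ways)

Step 1: A = g^a mod p = 2^7 mod 29 = 12.
Step 2: B = g^b mod p = 2^5 mod 29 = 3.
Step 3: Alice computes s = B^a mod p = 3^7 mod 29 = 12.
Step 4: Bob computes s = A^b mod p = 12^5 mod 29 = 12.
Both sides agree: shared secret = 12.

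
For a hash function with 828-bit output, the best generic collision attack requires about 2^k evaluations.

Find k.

Step 1: The hash has a 828-bit output.
Step 2: Collision resistance means it should be infeasible to find any x != y with h(x) = h(y).
By the birthday bound, a generic collision search succeeds after about sqrt(2^828) = 2^(828/2) = 2^414 evaluations.
Step 3: Security level = 414 bits.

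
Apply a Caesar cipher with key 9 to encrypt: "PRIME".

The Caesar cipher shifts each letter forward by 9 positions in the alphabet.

Step 1: For each letter, shift forward by 9 positions (mod 26).
  P (position 15) -> position (15+9) mod 26 = 24 -> Y
  R (position 17) -> position (17+9) mod 26 = 0 -> A
  I (position 8) -> position (8+9) mod 26 = 17 -> R
  M (position 12) -> position (12+9) mod 26 = 21 -> V
  E (position 4) -> position (4+9) mod 26 = 13 -> N
Result: YARVN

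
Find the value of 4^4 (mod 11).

Step 1: Compute 4^4 mod 11 step by step, reducing modulo 11 at each step.
  4^1 mod 11 = 4
  4^2 mod 11 = (4 * 4) mod 11 = 5
  4^3 mod 11 = (5 * 4) mod 11 = 9
  4^4 mod 11 = (9 * 4) mod 11 = 3
Step 2: Result = 3.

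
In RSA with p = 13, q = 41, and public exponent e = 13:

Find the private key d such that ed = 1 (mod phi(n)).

Step 1: n = 13 * 41 = 533.
Step 2: phi(n) = 12 * 40 = 480.
Step 3: Find d such that 13 * d = 1 (mod 480).
Step 4: d = 13^(-1) mod 480 = 37.
Verification: 13 * 37 = 481 = 1 * 480 + 1.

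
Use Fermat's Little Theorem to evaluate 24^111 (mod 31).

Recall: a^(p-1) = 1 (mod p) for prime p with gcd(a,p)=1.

Step 1: Since 31 is prime, by Fermat's Little Theorem: 24^30 = 1 (mod 31).
Step 2: Reduce exponent: 111 mod 30 = 21.
Step 3: So 24^111 = 24^21 (mod 31).
Step 4: 24^21 mod 31 = 27.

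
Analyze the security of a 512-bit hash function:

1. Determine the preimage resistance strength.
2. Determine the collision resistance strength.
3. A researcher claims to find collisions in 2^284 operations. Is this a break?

Step 1: Preimage resistance requires brute-force of 2^512 operations.
Step 2: Collision resistance (birthday bound) = 2^(512/2) = 2^256.
Step 3: The claimed attack costs 2^284 operations.
Step 4: Since 2^284 >= 2^256, the claimed attack is no faster than the generic birthday attack, so this does not break collision resistance.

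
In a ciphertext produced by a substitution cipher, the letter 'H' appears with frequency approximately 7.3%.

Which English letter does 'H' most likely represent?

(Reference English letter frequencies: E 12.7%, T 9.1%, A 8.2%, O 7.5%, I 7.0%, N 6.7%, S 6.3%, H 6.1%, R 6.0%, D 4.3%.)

Step 1: The observed frequency is 7.3%.
Step 2: Compare with English frequencies:
  E: 12.7% (difference: 5.4%)
  T: 9.1% (difference: 1.8%)
  A: 8.2% (difference: 0.9%)
  O: 7.5% (difference: 0.2%) <-- closest
  I: 7.0% (difference: 0.3%)
  N: 6.7% (difference: 0.6%)
  S: 6.3% (difference: 1.0%)
  H: 6.1% (difference: 1.2%)
  R: 6.0% (difference: 1.3%)
  D: 4.3% (difference: 3.0%)
Step 3: 'H' most likely represents 'O' (frequency 7.5%).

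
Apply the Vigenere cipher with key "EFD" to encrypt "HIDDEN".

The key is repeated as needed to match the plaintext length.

Step 1: Repeat key to match plaintext length:
  Plaintext: HIDDEN
  Key:       EFDEFD
Step 2: Encrypt each letter:
  H(7) + E(4) = (7+4) mod 26 = 11 = L
  I(8) + F(5) = (8+5) mod 26 = 13 = N
  D(3) + D(3) = (3+3) mod 26 = 6 = G
  D(3) + E(4) = (3+4) mod 26 = 7 = H
  E(4) + F(5) = (4+5) mod 26 = 9 = J
  N(13) + D(3) = (13+3) mod 26 = 16 = Q
Ciphertext: LNGHJQ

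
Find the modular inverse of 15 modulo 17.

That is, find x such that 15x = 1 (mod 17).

Step 1: We need x such that 15 * x = 1 (mod 17).
Step 2: Using the extended Euclidean algorithm or trial:
  15 * 8 = 120 = 7 * 17 + 1.
Step 3: Since 120 mod 17 = 1, the inverse is x = 8.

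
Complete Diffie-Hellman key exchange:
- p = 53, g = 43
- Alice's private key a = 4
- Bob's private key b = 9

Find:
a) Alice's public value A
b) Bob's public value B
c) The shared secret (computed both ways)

Step 1: A = g^a mod p = 43^4 mod 53 = 36.
Step 2: B = g^b mod p = 43^9 mod 53 = 25.
Step 3: Alice computes s = B^a mod p = 25^4 mod 53 = 15.
Step 4: Bob computes s = A^b mod p = 36^9 mod 53 = 15.
Both sides agree: shared secret = 15.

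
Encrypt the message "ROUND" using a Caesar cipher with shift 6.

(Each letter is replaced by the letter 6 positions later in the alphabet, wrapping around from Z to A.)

Step 1: For each letter, shift forward by 6 positions (mod 26).
  R (position 17) -> position (17+6) mod 26 = 23 -> X
  O (position 14) -> position (14+6) mod 26 = 20 -> U
  U (position 20) -> position (20+6) mod 26 = 0 -> A
  N (position 13) -> position (13+6) mod 26 = 19 -> T
  D (position 3) -> position (3+6) mod 26 = 9 -> J
Result: XUATJ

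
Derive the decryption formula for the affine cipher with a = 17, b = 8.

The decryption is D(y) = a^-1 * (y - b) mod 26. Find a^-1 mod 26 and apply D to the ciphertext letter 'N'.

Step 1: Find a^-1, the modular inverse of 17 mod 26.
Step 2: We need 17 * a^-1 = 1 (mod 26).
Step 3: 17 * 23 = 391 = 15 * 26 + 1, so a^-1 = 23.
Step 4: D(y) = 23(y - 8) mod 26.
Step 5: Apply to 'N' (y = 13): D(13) = 23 * (13 - 8) mod 26 = 23 * 5 mod 26 = 11 -> 'L'.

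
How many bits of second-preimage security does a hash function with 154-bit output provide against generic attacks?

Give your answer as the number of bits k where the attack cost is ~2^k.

Step 1: The hash has a 154-bit output.
Step 2: Second-preimage resistance means: given a specific input x, it should be infeasible to find a different y with h(y) = h(x).
With a 154-bit output, a generic search for a second preimage costs about 2^154 evaluations (each trial matches the fixed target with probability 2^-154).
Step 3: Security level = 154 bits.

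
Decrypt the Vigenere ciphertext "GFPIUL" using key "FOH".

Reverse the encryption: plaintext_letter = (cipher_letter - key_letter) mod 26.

Step 1: Extend key: FOHFOH
Step 2: Decrypt each letter (c - k) mod 26:
  G(6) - F(5) = (6-5) mod 26 = 1 = B
  F(5) - O(14) = (5-14) mod 26 = 17 = R
  P(15) - H(7) = (15-7) mod 26 = 8 = I
  I(8) - F(5) = (8-5) mod 26 = 3 = D
  U(20) - O(14) = (20-14) mod 26 = 6 = G
  L(11) - H(7) = (11-7) mod 26 = 4 = E
Plaintext: BRIDGE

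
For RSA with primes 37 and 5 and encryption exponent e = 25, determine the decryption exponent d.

Step 1: n = 37 * 5 = 185.
Step 2: phi(n) = 36 * 4 = 144.
Step 3: Find d such that 25 * d = 1 (mod 144).
Step 4: d = 25^(-1) mod 144 = 121.
Verification: 25 * 121 = 3025 = 21 * 144 + 1.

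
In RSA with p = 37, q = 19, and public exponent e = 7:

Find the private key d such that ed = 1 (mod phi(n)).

Step 1: n = 37 * 19 = 703.
Step 2: phi(n) = 36 * 18 = 648.
Step 3: Find d such that 7 * d = 1 (mod 648).
Step 4: d = 7^(-1) mod 648 = 463.
Verification: 7 * 463 = 3241 = 5 * 648 + 1.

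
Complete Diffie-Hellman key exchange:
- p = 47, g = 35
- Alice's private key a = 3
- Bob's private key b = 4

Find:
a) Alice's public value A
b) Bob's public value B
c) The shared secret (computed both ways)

Step 1: A = g^a mod p = 35^3 mod 47 = 11.
Step 2: B = g^b mod p = 35^4 mod 47 = 9.
Step 3: Alice computes s = B^a mod p = 9^3 mod 47 = 24.
Step 4: Bob computes s = A^b mod p = 11^4 mod 47 = 24.
Both sides agree: shared secret = 24.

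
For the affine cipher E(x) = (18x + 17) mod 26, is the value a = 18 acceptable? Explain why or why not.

Step 1: Compute gcd(18, 26).
Step 2: gcd(18, 26) = 2.
Since gcd = 2 != 1, 18 shares a common factor with 26, so it cannot be used.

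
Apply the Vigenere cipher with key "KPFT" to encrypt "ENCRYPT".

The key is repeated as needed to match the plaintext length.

Step 1: Repeat key to match plaintext length:
  Plaintext: ENCRYPT
  Key:       KPFTKPF
Step 2: Encrypt each letter:
  E(4) + K(10) = (4+10) mod 26 = 14 = O
  N(13) + P(15) = (13+15) mod 26 = 2 = C
  C(2) + F(5) = (2+5) mod 26 = 7 = H
  R(17) + T(19) = (17+19) mod 26 = 10 = K
  Y(24) + K(10) = (24+10) mod 26 = 8 = I
  P(15) + P(15) = (15+15) mod 26 = 4 = E
  T(19) + F(5) = (19+5) mod 26 = 24 = Y
Ciphertext: OCHKIEY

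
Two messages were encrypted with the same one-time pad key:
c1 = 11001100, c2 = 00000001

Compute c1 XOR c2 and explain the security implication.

Step 1: c1 XOR c2 = (m1 XOR k) XOR (m2 XOR k).
Step 2: By XOR associativity/commutativity: = m1 XOR m2 XOR k XOR k = m1 XOR m2.
Step 3: 11001100 XOR 00000001 = 11001101 = 205.
Step 4: The key cancels out! An attacker learns m1 XOR m2 = 205, revealing the relationship between plaintexts.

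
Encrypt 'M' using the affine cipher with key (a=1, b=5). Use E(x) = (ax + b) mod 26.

Step 1: Convert 'M' to number: x = 12.
Step 2: E(12) = (1 * 12 + 5) mod 26 = 17 mod 26 = 17.
Step 3: Convert 17 back to letter: R.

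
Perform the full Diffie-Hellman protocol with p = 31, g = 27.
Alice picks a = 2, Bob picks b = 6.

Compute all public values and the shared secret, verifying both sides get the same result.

Step 1: A = g^a mod p = 27^2 mod 31 = 16.
Step 2: B = g^b mod p = 27^6 mod 31 = 4.
Step 3: Alice computes s = B^a mod p = 4^2 mod 31 = 16.
Step 4: Bob computes s = A^b mod p = 16^6 mod 31 = 16.
Both sides agree: shared secret = 16.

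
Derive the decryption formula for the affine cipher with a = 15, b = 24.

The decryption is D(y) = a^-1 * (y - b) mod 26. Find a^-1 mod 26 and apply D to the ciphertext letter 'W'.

Step 1: Find a^-1, the modular inverse of 15 mod 26.
Step 2: We need 15 * a^-1 = 1 (mod 26).
Step 3: 15 * 7 = 105 = 4 * 26 + 1, so a^-1 = 7.
Step 4: D(y) = 7(y - 24) mod 26.
Step 5: Apply to 'W' (y = 22): D(22) = 7 * (22 - 24) mod 26 = 7 * -2 mod 26 = 12 -> 'M'.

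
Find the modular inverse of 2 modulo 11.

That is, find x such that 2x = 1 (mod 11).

Step 1: We need x such that 2 * x = 1 (mod 11).
Step 2: Using the extended Euclidean algorithm or trial:
  2 * 6 = 12 = 1 * 11 + 1.
Step 3: Since 12 mod 11 = 1, the inverse is x = 6.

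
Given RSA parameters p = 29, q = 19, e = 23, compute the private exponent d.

Step 1: n = 29 * 19 = 551.
Step 2: phi(n) = 28 * 18 = 504.
Step 3: Find d such that 23 * d = 1 (mod 504).
Step 4: d = 23^(-1) mod 504 = 263.
Verification: 23 * 263 = 6049 = 12 * 504 + 1.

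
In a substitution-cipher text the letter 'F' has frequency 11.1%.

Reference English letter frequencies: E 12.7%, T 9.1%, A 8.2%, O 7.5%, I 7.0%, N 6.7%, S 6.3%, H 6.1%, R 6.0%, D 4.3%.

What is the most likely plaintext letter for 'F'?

Step 1: The observed frequency is 11.1%.
Step 2: Compare with English frequencies:
  E: 12.7% (difference: 1.6%) <-- closest
  T: 9.1% (difference: 2.0%)
  A: 8.2% (difference: 2.9%)
  O: 7.5% (difference: 3.6%)
  I: 7.0% (difference: 4.1%)
  N: 6.7% (difference: 4.4%)
  S: 6.3% (difference: 4.8%)
  H: 6.1% (difference: 5.0%)
  R: 6.0% (difference: 5.1%)
  D: 4.3% (difference: 6.8%)
Step 3: 'F' most likely represents 'E' (frequency 12.7%).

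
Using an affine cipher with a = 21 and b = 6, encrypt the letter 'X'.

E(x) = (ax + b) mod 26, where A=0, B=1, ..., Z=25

Step 1: Convert 'X' to number: x = 23.
Step 2: E(23) = (21 * 23 + 6) mod 26 = 489 mod 26 = 21.
Step 3: Convert 21 back to letter: V.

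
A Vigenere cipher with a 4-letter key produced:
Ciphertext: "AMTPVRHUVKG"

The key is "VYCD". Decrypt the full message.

Step 1: Key 'VYCD' has length 4. Extended key: VYCDVYCDVYC
Step 2: Decrypt each position:
  A(0) - V(21) = 5 = F
  M(12) - Y(24) = 14 = O
  T(19) - C(2) = 17 = R
  P(15) - D(3) = 12 = M
  V(21) - V(21) = 0 = A
  R(17) - Y(24) = 19 = T
  H(7) - C(2) = 5 = F
  U(20) - D(3) = 17 = R
  V(21) - V(21) = 0 = A
  K(10) - Y(24) = 12 = M
  G(6) - C(2) = 4 = E
Plaintext: FORMATFRAME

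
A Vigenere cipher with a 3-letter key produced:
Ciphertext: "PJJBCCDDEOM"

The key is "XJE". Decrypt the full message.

Step 1: Key 'XJE' has length 3. Extended key: XJEXJEXJEXJ
Step 2: Decrypt each position:
  P(15) - X(23) = 18 = S
  J(9) - J(9) = 0 = A
  J(9) - E(4) = 5 = F
  B(1) - X(23) = 4 = E
  C(2) - J(9) = 19 = T
  C(2) - E(4) = 24 = Y
  D(3) - X(23) = 6 = G
  D(3) - J(9) = 20 = U
  E(4) - E(4) = 0 = A
  O(14) - X(23) = 17 = R
  M(12) - J(9) = 3 = D
Plaintext: SAFETYGUARD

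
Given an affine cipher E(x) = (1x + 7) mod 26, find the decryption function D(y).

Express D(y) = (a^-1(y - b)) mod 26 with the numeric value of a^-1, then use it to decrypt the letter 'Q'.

Step 1: Find a^-1, the modular inverse of 1 mod 26.
Step 2: We need 1 * a^-1 = 1 (mod 26).
Step 3: 1 * 1 = 1 = 0 * 26 + 1, so a^-1 = 1.
Step 4: D(y) = 1(y - 7) mod 26.
Step 5: Apply to 'Q' (y = 16): D(16) = 1 * (16 - 7) mod 26 = 1 * 9 mod 26 = 9 -> 'J'.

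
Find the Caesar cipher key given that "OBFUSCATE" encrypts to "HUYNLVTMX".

Step 1: Compare first letters: O (position 14) -> H (position 7).
Step 2: Shift = (7 - 14) mod 26 = 19.
The shift value is 19.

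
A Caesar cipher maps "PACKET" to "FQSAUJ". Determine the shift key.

Step 1: Compare first letters: P (position 15) -> F (position 5).
Step 2: Shift = (5 - 15) mod 26 = 16.
The shift value is 16.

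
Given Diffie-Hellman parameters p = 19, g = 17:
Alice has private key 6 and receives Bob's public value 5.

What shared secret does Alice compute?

Step 1: s = B^a mod p = 5^6 mod 19.
  5^1 mod 19 = 5
  5^2 mod 19 = (5 * 5) mod 19 = 6
  5^3 mod 19 = (6 * 5) mod 19 = 11
  5^4 mod 19 = (11 * 5) mod 19 = 17
  5^5 mod 19 = (17 * 5) mod 19 = 9
  5^6 mod 19 = (9 * 5) mod 19 = 7
Result: shared secret = 7.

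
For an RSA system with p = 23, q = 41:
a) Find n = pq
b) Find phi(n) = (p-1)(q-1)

Step 1: n = p * q = 23 * 41 = 943.
Step 2: phi(n) = (p-1)(q-1) = 22 * 40 = 880.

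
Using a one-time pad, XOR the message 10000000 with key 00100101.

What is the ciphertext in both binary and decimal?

Step 1: Write out the XOR operation bit by bit:
  Message: 10000000
  Key:     00100101
  XOR:     10100101
Step 2: Convert to decimal: 10100101 = 165.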